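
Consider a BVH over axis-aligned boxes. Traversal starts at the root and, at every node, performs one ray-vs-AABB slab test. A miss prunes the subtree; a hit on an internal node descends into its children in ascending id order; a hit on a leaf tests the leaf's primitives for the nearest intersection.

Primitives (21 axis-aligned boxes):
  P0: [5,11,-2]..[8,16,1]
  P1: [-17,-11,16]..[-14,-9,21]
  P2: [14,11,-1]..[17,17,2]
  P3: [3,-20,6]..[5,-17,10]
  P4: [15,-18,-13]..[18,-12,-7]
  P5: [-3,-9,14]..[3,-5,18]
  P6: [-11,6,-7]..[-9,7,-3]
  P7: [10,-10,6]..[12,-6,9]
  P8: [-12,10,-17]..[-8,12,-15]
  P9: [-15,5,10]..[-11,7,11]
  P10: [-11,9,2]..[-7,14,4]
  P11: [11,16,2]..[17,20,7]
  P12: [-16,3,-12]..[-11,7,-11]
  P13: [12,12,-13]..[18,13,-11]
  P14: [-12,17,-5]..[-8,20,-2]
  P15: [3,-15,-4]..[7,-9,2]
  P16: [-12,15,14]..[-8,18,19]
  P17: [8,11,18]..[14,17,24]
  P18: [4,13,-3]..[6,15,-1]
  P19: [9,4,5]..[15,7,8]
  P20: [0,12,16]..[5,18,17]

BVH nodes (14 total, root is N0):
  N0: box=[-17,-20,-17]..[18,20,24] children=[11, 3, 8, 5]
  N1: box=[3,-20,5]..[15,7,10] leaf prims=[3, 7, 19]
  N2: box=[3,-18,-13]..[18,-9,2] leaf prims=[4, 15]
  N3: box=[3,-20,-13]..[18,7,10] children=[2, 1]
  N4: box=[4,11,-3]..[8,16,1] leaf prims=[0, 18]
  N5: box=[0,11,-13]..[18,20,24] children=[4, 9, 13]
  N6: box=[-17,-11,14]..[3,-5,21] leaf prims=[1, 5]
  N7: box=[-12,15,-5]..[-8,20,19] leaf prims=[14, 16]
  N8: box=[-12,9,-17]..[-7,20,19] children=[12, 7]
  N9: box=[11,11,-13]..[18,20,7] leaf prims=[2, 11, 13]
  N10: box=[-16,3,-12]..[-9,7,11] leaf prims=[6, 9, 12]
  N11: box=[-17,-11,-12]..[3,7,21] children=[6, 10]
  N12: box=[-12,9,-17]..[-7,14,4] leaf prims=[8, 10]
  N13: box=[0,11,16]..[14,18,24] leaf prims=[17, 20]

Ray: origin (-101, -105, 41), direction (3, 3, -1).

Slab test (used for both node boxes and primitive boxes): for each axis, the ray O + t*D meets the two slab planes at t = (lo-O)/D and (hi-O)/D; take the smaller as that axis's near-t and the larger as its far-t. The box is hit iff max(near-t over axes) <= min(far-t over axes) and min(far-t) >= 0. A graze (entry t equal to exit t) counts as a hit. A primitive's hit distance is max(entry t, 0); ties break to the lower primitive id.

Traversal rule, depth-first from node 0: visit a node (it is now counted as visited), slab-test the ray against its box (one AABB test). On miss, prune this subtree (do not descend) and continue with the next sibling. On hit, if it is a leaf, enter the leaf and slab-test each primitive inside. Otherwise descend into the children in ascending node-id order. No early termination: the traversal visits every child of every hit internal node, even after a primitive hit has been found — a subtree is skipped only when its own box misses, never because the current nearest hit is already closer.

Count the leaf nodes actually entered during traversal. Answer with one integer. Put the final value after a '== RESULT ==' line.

Walk:
N0 x:[28,119/3] y:[85/3,125/3] z:[17,58] -> hit [85/3,119/3], descend [3, 5, 8, 11]
  N3 x:[104/3,119/3] y:[85/3,112/3] z:[31,54] -> hit [104/3,112/3], descend [1, 2]
    N1 x:[104/3,116/3] y:[85/3,112/3] z:[31,36] -> hit [104/3,36] leaf, test {P3(miss), P7(miss), P19(miss)}
    N2 x:[104/3,119/3] y:[29,32] z:[39,54] -> miss, prune
  N5 x:[101/3,119/3] y:[116/3,125/3] z:[17,54] -> hit [116/3,119/3], descend [4, 9, 13]
    N4 x:[35,109/3] y:[116/3,121/3] z:[40,44] -> miss, prune
    N9 x:[112/3,119/3] y:[116/3,125/3] z:[34,54] -> hit [116/3,119/3] leaf, test {P2@t=39, P11(miss), P13(miss)}
    N13 x:[101/3,115/3] y:[116/3,41] z:[17,25] -> miss, prune
  N8 x:[89/3,94/3] y:[38,125/3] z:[22,58] -> miss, prune
  N11 x:[28,104/3] y:[94/3,112/3] z:[20,53] -> hit [94/3,104/3], descend [6, 10]
    N6 x:[28,104/3] y:[94/3,100/3] z:[20,27] -> miss, prune
    N10 x:[85/3,92/3] y:[36,112/3] z:[30,53] -> miss, prune

Summary -> nodes [0, 3, 1, 2, 5, 4, 9, 13, 8, 11, 6, 10]; box-tests=12; leaf-entries=2; first=P2

== RESULT ==
2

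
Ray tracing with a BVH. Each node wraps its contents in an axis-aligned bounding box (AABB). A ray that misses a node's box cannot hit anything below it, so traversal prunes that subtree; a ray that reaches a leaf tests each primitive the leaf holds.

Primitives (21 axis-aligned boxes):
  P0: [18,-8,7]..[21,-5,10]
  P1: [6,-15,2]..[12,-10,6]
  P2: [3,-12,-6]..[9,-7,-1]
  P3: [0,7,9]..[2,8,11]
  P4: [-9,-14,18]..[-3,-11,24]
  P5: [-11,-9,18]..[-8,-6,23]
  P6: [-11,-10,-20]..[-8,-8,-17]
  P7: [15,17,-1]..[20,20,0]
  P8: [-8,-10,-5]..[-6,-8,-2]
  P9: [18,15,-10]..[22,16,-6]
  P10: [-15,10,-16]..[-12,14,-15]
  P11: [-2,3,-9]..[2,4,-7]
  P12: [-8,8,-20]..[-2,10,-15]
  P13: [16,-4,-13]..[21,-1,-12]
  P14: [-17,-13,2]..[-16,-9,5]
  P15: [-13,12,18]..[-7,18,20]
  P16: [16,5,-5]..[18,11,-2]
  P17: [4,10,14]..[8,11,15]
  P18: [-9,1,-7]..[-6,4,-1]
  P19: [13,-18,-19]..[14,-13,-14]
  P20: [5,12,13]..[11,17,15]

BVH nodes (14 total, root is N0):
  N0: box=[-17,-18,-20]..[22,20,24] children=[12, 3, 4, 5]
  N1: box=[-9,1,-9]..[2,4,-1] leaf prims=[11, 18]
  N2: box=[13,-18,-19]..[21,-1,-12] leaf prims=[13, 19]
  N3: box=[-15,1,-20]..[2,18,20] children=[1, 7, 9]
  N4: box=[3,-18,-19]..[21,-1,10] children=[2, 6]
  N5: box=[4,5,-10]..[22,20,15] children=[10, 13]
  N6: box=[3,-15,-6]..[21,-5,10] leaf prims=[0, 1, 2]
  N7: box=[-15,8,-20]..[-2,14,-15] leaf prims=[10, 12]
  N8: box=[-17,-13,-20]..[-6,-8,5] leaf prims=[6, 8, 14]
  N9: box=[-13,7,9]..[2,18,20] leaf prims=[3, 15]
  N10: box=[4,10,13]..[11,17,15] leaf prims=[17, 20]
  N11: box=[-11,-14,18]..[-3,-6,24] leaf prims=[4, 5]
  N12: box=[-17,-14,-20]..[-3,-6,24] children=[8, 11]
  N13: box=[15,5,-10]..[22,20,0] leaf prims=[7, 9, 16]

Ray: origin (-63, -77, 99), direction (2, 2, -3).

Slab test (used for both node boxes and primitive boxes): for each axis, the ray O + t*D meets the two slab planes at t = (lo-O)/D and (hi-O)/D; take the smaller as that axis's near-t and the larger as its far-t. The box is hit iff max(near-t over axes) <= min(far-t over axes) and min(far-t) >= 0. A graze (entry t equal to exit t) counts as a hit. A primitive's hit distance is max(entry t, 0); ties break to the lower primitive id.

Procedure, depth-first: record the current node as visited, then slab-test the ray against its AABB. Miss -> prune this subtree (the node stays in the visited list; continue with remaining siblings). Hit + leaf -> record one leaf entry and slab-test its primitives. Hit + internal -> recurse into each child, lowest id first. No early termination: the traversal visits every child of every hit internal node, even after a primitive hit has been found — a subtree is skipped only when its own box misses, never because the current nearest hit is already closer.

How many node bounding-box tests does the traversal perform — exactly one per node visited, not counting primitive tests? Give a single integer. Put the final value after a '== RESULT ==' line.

Walk:
N0 x:[23,85/2] y:[59/2,97/2] z:[25,119/3] -> hit [59/2,119/3], descend [3, 4, 5, 12]
  N3 x:[24,65/2] y:[39,95/2] z:[79/3,119/3] -> miss, prune
  N4 x:[33,42] y:[59/2,38] z:[89/3,118/3] -> hit [33,38], descend [2, 6]
    N2 x:[38,42] y:[59/2,38] z:[37,118/3] -> hit [38,38] leaf, test {P13(miss), P19(miss)}
    N6 x:[33,42] y:[31,36] z:[89/3,35] -> hit [33,35] leaf, test {P0(miss), P1(miss), P2@t=100/3}
  N5 x:[67/2,85/2] y:[41,97/2] z:[28,109/3] -> miss, prune
  N12 x:[23,30] y:[63/2,71/2] z:[25,119/3] -> miss, prune

7 AABB tests over nodes [0, 3, 4, 2, 6, 5, 12]; 2 leaves entered; closest P2.

== RESULT ==
7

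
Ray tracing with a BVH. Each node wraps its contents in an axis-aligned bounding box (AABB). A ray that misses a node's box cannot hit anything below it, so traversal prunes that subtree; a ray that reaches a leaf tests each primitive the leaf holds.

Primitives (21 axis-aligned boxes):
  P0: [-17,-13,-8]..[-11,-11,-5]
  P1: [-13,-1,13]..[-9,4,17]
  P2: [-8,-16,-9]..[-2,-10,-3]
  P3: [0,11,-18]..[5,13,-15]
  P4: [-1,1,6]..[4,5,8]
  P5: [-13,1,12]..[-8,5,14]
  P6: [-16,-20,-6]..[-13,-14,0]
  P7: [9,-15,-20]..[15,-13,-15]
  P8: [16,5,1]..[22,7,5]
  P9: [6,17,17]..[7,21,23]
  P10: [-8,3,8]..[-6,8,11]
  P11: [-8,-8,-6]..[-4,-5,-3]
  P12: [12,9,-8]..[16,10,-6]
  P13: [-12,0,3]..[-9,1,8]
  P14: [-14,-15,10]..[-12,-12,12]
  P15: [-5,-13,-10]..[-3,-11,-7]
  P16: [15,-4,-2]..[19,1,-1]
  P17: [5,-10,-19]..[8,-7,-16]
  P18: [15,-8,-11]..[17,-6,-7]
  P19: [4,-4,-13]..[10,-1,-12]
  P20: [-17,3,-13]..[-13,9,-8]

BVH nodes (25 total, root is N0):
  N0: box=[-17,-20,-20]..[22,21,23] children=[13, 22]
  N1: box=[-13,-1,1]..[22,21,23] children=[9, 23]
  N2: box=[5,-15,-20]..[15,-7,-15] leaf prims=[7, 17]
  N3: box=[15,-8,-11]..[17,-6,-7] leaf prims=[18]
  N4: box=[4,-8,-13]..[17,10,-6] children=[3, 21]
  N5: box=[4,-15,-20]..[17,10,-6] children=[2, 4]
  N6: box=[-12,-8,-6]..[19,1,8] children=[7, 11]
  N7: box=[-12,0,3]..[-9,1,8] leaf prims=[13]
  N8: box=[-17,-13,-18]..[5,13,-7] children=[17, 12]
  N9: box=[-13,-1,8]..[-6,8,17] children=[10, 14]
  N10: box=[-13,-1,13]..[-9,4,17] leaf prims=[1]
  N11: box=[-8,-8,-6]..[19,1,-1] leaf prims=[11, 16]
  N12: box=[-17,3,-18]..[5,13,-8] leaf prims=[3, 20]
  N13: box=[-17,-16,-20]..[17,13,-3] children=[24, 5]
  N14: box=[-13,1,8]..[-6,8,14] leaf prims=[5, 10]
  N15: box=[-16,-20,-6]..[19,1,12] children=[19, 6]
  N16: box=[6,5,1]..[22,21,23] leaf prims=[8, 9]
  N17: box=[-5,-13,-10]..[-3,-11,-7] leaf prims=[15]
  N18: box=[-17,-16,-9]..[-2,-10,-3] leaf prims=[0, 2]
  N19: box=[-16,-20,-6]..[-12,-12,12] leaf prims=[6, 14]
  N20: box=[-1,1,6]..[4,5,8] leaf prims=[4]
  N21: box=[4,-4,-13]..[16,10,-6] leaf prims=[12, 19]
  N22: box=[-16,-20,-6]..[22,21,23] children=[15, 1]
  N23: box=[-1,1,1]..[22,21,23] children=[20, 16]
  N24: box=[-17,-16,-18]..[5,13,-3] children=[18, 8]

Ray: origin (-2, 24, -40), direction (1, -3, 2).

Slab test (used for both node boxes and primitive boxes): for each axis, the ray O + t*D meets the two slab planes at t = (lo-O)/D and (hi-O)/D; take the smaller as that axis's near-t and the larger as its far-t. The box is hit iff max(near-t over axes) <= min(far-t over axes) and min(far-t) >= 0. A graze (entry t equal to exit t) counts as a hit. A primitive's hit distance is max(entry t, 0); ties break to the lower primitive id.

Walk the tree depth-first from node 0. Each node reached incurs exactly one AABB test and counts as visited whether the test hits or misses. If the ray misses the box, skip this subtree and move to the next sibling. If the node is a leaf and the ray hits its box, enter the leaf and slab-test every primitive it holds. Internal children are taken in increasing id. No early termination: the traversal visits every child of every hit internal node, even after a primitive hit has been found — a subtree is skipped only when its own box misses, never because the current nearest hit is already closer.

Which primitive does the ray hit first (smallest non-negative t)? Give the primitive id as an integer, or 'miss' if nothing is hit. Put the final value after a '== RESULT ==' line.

Trace the traversal:
N0 x:[-15,24] y:[1,44/3] z:[10,63/2] -> hit [10,44/3], descend [13, 22]
  N13 x:[-15,19] y:[11/3,40/3] z:[10,37/2] -> hit [10,40/3], descend [5, 24]
    N5 x:[6,19] y:[14/3,13] z:[10,17] -> hit [10,13], descend [2, 4]
      N2 x:[7,17] y:[31/3,13] z:[10,25/2] -> hit [31/3,25/2] leaf, test {P7@t=37/3, P17(miss)}
      N4 x:[6,19] y:[14/3,32/3] z:[27/2,17] -> miss, prune
    N24 x:[-15,7] y:[11/3,40/3] z:[11,37/2] -> miss, prune
  N22 x:[-14,24] y:[1,44/3] z:[17,63/2] -> miss, prune

Visited [0, 13, 5, 2, 4, 24, 22]. Tests: 7 box, 1 leaf. Nearest: P7.

== RESULT ==
7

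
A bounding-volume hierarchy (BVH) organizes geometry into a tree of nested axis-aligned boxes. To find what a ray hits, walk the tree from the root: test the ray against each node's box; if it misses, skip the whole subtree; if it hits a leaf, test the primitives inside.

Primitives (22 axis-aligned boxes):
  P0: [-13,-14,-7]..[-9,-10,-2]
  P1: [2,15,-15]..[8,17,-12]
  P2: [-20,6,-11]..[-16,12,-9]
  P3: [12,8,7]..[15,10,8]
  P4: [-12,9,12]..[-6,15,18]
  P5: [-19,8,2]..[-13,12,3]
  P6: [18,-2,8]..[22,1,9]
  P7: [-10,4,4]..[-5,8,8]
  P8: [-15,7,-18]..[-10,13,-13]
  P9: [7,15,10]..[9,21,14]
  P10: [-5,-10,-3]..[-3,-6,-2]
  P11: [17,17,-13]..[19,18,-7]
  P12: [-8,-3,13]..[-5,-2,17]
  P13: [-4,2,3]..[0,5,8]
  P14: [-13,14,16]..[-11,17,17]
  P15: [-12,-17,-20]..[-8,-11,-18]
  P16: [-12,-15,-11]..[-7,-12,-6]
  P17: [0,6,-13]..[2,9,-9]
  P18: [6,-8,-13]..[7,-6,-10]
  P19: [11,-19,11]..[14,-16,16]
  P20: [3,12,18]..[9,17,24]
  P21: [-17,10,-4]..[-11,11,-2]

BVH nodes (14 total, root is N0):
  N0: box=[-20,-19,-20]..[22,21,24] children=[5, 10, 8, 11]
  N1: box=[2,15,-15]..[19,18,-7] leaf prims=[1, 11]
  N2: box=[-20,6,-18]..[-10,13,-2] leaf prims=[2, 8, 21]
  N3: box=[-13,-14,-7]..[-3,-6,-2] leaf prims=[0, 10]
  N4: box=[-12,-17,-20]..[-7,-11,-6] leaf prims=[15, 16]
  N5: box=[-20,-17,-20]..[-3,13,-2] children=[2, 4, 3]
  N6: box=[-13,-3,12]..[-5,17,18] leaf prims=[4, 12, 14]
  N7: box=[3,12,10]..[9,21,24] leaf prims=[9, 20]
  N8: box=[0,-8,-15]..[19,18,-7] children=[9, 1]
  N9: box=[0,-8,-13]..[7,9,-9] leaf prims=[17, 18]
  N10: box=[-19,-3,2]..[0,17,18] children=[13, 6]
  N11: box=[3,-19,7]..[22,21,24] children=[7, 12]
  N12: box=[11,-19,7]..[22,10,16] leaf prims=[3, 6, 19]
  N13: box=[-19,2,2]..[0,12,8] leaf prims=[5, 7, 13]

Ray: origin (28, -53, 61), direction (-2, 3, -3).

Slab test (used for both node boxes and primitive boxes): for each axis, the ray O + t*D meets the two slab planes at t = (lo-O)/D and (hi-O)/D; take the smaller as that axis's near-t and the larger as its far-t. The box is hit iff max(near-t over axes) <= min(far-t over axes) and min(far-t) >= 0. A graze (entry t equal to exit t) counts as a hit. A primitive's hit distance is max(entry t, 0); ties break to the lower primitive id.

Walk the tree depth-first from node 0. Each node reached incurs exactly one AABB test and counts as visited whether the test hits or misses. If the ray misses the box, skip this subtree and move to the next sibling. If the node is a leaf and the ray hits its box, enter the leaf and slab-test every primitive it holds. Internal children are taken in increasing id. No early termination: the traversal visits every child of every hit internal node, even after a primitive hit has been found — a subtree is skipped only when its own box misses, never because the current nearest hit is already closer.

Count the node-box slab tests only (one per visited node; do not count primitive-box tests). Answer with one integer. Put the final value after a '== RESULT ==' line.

Traverse from the root:
N0 x:[3,24] y:[34/3,74/3] z:[37/3,27] -> hit [37/3,24], descend [5, 8, 10, 11]
  N5 x:[31/2,24] y:[12,22] z:[21,27] -> hit [21,22], descend [2, 3, 4]
    N2 x:[19,24] y:[59/3,22] z:[21,79/3] -> hit [21,22] leaf, test {P2(miss), P8(miss), P21@t=21}
    N3 x:[31/2,41/2] y:[13,47/3] z:[21,68/3] -> miss, prune
    N4 x:[35/2,20] y:[12,14] z:[67/3,27] -> miss, prune
  N8 x:[9/2,14] y:[15,71/3] z:[68/3,76/3] -> miss, prune
  N10 x:[14,47/2] y:[50/3,70/3] z:[43/3,59/3] -> hit [50/3,59/3], descend [6, 13]
    N6 x:[33/2,41/2] y:[50/3,70/3] z:[43/3,49/3] -> miss, prune
    N13 x:[14,47/2] y:[55/3,65/3] z:[53/3,59/3] -> hit [55/3,59/3] leaf, test {P5(miss), P7@t=19, P13(miss)}
  N11 x:[3,25/2] y:[34/3,74/3] z:[37/3,18] -> hit [37/3,25/2], descend [7, 12]
    N7 x:[19/2,25/2] y:[65/3,74/3] z:[37/3,17] -> miss, prune
    N12 x:[3,17/2] y:[34/3,21] z:[15,18] -> miss, prune

order=[0, 5, 2, 3, 4, 8, 10, 6, 13, 11, 7, 12]  |boxes|=12  |leaves|=2  hit=P7

== RESULT ==
12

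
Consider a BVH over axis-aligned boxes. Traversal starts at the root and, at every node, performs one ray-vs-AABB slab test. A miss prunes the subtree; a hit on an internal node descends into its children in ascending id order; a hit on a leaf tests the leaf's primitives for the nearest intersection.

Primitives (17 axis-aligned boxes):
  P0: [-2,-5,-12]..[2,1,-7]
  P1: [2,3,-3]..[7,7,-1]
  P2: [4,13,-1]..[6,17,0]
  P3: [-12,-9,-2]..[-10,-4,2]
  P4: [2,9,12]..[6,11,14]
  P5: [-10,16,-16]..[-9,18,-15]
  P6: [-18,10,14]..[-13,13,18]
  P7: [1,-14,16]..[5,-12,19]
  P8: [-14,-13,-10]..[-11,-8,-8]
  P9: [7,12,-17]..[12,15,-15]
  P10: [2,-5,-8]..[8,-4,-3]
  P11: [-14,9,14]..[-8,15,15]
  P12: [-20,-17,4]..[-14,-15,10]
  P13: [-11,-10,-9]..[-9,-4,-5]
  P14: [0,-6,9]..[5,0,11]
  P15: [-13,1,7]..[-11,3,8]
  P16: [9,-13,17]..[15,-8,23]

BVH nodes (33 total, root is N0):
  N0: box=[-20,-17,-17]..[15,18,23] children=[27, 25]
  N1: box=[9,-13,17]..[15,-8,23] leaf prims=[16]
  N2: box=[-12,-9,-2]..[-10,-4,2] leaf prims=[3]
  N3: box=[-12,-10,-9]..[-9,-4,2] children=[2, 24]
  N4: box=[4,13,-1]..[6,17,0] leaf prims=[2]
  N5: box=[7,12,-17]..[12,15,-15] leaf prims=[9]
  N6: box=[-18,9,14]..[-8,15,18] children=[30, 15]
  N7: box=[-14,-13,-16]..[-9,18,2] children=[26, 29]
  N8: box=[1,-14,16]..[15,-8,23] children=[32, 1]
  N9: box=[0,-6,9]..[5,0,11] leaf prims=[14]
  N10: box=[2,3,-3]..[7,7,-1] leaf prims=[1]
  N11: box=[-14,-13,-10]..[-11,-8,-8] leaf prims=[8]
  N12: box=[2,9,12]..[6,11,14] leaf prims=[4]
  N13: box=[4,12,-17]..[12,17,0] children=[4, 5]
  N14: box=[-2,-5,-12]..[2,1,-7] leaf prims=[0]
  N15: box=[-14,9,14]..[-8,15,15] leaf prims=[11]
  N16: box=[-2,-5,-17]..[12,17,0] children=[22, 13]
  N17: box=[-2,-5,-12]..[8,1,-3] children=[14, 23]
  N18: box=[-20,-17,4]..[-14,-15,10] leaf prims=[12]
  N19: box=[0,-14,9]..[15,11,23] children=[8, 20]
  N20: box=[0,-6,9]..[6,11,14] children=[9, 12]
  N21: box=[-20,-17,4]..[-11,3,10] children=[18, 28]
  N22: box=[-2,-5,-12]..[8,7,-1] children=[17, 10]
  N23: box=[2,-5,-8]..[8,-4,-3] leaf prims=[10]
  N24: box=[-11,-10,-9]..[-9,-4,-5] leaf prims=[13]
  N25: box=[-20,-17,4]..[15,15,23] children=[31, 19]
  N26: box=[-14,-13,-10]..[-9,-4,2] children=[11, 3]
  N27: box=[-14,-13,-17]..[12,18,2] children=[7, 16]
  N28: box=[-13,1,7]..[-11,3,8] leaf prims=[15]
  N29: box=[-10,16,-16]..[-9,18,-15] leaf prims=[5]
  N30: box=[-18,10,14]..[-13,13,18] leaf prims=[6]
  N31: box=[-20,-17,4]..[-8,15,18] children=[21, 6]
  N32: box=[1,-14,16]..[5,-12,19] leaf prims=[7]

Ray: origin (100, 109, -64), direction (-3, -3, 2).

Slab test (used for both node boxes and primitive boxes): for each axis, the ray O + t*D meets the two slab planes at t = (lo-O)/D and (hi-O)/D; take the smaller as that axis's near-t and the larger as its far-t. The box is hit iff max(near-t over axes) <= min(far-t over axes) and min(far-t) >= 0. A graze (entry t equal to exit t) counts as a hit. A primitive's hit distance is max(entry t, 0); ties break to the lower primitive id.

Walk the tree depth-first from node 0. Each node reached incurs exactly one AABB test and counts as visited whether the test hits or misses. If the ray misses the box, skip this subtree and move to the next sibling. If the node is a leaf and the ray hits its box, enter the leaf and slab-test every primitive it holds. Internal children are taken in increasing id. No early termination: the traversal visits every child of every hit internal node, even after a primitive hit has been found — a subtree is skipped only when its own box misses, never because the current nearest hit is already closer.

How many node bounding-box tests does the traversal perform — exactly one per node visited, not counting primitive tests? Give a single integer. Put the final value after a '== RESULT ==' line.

Traverse from the root:
N0 x:[85/3,40] y:[91/3,42] z:[47/2,87/2] -> hit [91/3,40], descend [25, 27]
  N25 x:[85/3,40] y:[94/3,42] z:[34,87/2] -> hit [34,40], descend [19, 31]
    N19 x:[85/3,100/3] y:[98/3,41] z:[73/2,87/2] -> miss, prune
    N31 x:[36,40] y:[94/3,42] z:[34,41] -> hit [36,40], descend [6, 21]
      N6 x:[36,118/3] y:[94/3,100/3] z:[39,41] -> miss, prune
      N21 x:[37,40] y:[106/3,42] z:[34,37] -> hit [37,37], descend [18, 28]
        N18 x:[38,40] y:[124/3,42] z:[34,37] -> miss, prune
        N28 x:[37,113/3] y:[106/3,36] z:[71/2,36] -> miss, prune
  N27 x:[88/3,38] y:[91/3,122/3] z:[47/2,33] -> hit [91/3,33], descend [7, 16]
    N7 x:[109/3,38] y:[91/3,122/3] z:[24,33] -> miss, prune
    N16 x:[88/3,34] y:[92/3,38] z:[47/2,32] -> hit [92/3,32], descend [13, 22]
      N13 x:[88/3,32] y:[92/3,97/3] z:[47/2,32] -> hit [92/3,32], descend [4, 5]
        N4 x:[94/3,32] y:[92/3,32] z:[63/2,32] -> hit [63/2,32] leaf, test {P2@t=63/2}
        N5 x:[88/3,31] y:[94/3,97/3] z:[47/2,49/2] -> miss, prune
      N22 x:[92/3,34] y:[34,38] z:[26,63/2] -> miss, prune

Summary -> nodes [0, 25, 19, 31, 6, 21, 18, 28, 27, 7, 16, 13, 4, 5, 22]; box-tests=15; leaf-entries=1; first=P2

== RESULT ==
15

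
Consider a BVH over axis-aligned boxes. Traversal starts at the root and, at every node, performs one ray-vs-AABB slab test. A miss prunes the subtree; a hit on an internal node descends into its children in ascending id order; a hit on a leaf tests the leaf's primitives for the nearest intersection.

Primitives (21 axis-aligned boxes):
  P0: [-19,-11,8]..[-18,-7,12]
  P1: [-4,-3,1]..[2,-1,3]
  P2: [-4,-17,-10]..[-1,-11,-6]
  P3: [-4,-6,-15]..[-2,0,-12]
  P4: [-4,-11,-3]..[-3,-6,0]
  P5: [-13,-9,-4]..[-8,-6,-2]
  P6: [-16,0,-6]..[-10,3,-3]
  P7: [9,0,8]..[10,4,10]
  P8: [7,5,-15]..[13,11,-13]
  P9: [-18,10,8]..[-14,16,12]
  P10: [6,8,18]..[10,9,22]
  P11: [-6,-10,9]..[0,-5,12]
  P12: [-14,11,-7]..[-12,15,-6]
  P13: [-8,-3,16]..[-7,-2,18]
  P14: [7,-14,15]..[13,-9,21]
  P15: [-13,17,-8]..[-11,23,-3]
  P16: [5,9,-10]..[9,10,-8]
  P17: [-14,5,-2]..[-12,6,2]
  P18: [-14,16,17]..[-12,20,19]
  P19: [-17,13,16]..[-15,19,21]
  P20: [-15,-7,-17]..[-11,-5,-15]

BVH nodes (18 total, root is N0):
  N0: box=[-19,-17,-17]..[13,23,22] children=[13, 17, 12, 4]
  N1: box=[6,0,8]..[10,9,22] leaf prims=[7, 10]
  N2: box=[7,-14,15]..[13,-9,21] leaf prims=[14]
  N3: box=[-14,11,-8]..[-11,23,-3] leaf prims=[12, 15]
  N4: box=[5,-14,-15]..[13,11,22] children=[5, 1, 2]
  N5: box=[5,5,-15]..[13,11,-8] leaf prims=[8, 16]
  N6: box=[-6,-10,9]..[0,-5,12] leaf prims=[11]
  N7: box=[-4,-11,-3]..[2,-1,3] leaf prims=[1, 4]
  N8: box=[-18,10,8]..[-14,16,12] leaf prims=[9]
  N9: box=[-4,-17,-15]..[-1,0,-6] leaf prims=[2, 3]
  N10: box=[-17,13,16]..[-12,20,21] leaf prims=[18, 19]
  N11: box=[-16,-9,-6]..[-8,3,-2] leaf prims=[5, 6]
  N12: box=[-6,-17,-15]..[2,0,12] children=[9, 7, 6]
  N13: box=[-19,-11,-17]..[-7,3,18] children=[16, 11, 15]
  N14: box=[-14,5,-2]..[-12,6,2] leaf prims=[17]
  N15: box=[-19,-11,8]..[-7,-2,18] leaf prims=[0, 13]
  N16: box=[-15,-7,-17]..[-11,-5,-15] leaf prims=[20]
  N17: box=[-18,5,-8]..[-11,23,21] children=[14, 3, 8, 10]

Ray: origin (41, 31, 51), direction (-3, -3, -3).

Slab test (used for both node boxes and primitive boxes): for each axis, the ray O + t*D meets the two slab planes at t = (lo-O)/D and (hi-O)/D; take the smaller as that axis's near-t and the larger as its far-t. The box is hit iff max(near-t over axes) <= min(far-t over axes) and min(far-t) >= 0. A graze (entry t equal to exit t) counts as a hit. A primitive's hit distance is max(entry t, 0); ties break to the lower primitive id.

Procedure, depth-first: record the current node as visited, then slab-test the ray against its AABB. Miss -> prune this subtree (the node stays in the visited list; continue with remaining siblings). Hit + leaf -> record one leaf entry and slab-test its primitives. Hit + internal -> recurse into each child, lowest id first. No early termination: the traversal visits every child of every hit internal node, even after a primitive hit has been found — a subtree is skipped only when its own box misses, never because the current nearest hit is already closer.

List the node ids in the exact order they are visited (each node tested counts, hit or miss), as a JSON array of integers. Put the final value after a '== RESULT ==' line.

Trace the traversal:
N0 x:[28/3,20] y:[8/3,16] z:[29/3,68/3] -> hit [29/3,16], descend [4, 12, 13, 17]
  N4 x:[28/3,12] y:[20/3,15] z:[29/3,22] -> hit [29/3,12], descend [1, 2, 5]
    N1 x:[31/3,35/3] y:[22/3,31/3] z:[29/3,43/3] -> hit [31/3,31/3] leaf, test {P7(miss), P10(miss)}
    N2 x:[28/3,34/3] y:[40/3,15] z:[10,12] -> miss, prune
    N5 x:[28/3,12] y:[20/3,26/3] z:[59/3,22] -> miss, prune
  N12 x:[13,47/3] y:[31/3,16] z:[13,22] -> hit [13,47/3], descend [6, 7, 9]
    N6 x:[41/3,47/3] y:[12,41/3] z:[13,14] -> hit [41/3,41/3] leaf, test {P11@t=41/3}
    N7 x:[13,15] y:[32/3,14] z:[16,18] -> miss, prune
    N9 x:[14,15] y:[31/3,16] z:[19,22] -> miss, prune
  N13 x:[16,20] y:[28/3,14] z:[11,68/3] -> miss, prune
  N17 x:[52/3,59/3] y:[8/3,26/3] z:[10,59/3] -> miss, prune

Visited [0, 4, 1, 2, 5, 12, 6, 7, 9, 13, 17]. Tests: 11 box, 2 leaf. Nearest: P11.

== RESULT ==
[0, 4, 1, 2, 5, 12, 6, 7, 9, 13, 17]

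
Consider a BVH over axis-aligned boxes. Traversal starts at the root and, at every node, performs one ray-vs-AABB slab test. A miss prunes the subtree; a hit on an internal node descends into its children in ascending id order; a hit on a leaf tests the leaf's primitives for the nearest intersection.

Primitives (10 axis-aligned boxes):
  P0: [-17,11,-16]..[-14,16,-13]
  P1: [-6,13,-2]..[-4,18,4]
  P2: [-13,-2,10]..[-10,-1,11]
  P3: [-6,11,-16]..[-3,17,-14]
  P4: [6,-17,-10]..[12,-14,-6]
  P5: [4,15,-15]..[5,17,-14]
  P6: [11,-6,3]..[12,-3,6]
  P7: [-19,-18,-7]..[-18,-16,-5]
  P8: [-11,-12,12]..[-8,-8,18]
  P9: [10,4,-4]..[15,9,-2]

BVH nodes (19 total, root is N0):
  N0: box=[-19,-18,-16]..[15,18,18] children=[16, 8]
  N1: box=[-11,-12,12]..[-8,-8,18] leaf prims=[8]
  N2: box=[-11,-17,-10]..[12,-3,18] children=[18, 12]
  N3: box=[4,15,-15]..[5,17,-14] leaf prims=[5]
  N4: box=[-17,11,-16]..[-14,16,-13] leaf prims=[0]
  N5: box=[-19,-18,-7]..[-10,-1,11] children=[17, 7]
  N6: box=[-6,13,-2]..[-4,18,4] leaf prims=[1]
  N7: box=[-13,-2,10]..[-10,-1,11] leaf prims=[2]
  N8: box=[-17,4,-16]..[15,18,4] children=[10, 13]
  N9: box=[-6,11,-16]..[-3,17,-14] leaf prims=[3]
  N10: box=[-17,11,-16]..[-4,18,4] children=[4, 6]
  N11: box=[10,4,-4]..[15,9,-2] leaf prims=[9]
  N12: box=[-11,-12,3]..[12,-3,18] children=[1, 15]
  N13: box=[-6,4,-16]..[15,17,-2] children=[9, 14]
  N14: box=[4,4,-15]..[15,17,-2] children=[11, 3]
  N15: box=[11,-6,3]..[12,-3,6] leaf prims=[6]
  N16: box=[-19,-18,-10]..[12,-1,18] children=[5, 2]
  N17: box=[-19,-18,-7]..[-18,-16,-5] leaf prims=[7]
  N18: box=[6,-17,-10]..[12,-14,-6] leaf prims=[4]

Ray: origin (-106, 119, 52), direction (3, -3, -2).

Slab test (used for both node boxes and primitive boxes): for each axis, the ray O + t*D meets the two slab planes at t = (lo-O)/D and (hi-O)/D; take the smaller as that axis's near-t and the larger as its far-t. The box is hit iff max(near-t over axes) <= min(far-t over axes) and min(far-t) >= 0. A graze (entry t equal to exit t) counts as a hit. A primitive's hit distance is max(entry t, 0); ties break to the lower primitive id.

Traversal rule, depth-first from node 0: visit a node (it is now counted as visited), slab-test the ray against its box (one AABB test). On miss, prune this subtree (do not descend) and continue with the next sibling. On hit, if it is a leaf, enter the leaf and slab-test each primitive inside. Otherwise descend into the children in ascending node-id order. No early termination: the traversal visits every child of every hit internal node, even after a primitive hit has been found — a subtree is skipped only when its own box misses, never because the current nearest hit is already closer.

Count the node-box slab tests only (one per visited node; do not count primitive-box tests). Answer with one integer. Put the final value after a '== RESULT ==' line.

Walk:
N0 x:[29,121/3] y:[101/3,137/3] z:[17,34] -> hit [101/3,34], descend [8, 16]
  N8 x:[89/3,121/3] y:[101/3,115/3] z:[24,34] -> hit [101/3,34], descend [10, 13]
    N10 x:[89/3,34] y:[101/3,36] z:[24,34] -> hit [101/3,34], descend [4, 6]
      N4 x:[89/3,92/3] y:[103/3,36] z:[65/2,34] -> miss, prune
      N6 x:[100/3,34] y:[101/3,106/3] z:[24,27] -> miss, prune
    N13 x:[100/3,121/3] y:[34,115/3] z:[27,34] -> hit [34,34], descend [9, 14]
      N9 x:[100/3,103/3] y:[34,36] z:[33,34] -> hit [34,34] leaf, test {P3@t=34}
      N14 x:[110/3,121/3] y:[34,115/3] z:[27,67/2] -> miss, prune
  N16 x:[29,118/3] y:[40,137/3] z:[17,31] -> miss, prune

order=[0, 8, 10, 4, 6, 13, 9, 14, 16]  |boxes|=9  |leaves|=1  hit=P3

== RESULT ==
9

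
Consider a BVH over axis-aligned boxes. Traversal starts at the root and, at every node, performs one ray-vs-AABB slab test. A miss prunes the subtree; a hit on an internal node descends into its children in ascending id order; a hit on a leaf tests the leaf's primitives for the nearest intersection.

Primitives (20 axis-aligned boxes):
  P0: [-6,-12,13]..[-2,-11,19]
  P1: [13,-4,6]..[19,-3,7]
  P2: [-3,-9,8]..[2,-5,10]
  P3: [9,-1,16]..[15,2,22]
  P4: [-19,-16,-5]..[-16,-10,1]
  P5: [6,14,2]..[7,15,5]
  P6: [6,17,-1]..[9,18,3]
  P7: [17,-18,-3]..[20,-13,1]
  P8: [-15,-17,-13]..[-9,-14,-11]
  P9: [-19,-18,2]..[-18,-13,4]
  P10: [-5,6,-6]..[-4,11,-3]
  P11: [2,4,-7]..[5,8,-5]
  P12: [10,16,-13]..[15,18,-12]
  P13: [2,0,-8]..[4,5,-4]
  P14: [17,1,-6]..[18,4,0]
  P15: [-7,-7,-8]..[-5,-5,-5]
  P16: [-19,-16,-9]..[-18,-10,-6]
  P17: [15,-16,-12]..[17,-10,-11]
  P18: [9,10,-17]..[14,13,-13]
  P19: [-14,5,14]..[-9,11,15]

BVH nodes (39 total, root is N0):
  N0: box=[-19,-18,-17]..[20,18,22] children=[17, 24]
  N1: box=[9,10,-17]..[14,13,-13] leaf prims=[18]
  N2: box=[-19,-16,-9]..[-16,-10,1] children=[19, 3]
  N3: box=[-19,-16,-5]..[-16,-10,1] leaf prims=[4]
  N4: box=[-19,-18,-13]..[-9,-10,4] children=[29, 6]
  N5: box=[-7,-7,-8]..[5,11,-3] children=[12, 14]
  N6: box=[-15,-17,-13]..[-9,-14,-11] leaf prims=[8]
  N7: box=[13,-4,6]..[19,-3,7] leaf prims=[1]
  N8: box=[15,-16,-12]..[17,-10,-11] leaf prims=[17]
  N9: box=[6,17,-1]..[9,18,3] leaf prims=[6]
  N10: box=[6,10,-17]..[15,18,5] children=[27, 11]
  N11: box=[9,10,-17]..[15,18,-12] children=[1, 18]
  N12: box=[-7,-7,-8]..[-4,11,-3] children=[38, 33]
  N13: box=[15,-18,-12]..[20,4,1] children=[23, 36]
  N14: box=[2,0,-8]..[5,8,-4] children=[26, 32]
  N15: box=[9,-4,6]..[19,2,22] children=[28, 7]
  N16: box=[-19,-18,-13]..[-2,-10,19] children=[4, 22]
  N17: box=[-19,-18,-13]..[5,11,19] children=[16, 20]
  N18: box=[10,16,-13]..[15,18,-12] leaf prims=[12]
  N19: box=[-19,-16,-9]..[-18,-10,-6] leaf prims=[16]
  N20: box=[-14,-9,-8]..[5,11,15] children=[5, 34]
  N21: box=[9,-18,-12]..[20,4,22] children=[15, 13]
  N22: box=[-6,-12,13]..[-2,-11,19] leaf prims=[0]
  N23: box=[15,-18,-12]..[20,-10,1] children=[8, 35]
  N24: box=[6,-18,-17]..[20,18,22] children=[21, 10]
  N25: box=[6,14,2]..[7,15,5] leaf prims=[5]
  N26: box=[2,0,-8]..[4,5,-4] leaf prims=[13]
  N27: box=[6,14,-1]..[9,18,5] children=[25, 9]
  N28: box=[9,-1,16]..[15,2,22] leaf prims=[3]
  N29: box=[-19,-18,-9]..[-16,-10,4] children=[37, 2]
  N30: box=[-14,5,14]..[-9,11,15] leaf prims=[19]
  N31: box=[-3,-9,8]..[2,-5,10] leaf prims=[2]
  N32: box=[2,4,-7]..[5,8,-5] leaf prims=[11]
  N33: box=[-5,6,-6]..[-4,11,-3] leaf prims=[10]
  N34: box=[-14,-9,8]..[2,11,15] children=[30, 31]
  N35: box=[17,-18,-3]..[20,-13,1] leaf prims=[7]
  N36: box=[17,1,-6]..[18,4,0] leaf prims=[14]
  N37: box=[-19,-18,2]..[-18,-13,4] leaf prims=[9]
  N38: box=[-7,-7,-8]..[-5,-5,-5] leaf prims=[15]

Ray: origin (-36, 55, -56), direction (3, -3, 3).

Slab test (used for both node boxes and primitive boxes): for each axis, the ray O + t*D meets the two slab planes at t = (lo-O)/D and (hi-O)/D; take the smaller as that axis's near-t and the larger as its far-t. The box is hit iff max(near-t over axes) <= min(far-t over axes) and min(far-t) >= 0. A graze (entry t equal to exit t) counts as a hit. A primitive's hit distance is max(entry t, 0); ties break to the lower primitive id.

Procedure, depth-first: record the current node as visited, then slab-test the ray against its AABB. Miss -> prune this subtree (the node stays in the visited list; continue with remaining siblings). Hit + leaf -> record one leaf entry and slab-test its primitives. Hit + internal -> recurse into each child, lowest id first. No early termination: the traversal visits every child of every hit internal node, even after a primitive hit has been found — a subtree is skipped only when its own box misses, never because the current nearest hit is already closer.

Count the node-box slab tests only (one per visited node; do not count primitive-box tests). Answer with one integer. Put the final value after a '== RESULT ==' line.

Trace the traversal:
N0 x:[17/3,56/3] y:[37/3,73/3] z:[13,26] -> hit [13,56/3], descend [17, 24]
  N17 x:[17/3,41/3] y:[44/3,73/3] z:[43/3,25] -> miss, prune
  N24 x:[14,56/3] y:[37/3,73/3] z:[13,26] -> hit [14,56/3], descend [10, 21]
    N10 x:[14,17] y:[37/3,15] z:[13,61/3] -> hit [14,15], descend [11, 27]
      N11 x:[15,17] y:[37/3,15] z:[13,44/3] -> miss, prune
      N27 x:[14,15] y:[37/3,41/3] z:[55/3,61/3] -> miss, prune
    N21 x:[15,56/3] y:[17,73/3] z:[44/3,26] -> hit [17,56/3], descend [13, 15]
      N13 x:[17,56/3] y:[17,73/3] z:[44/3,19] -> hit [17,56/3], descend [23, 36]
        N23 x:[17,56/3] y:[65/3,73/3] z:[44/3,19] -> miss, prune
        N36 x:[53/3,18] y:[17,18] z:[50/3,56/3] -> hit [53/3,18] leaf, test {P14@t=53/3}
      N15 x:[15,55/3] y:[53/3,59/3] z:[62/3,26] -> miss, prune

Visited [0, 17, 24, 10, 11, 27, 21, 13, 23, 36, 15]. Tests: 11 box, 1 leaf. Nearest: P14.

== RESULT ==
11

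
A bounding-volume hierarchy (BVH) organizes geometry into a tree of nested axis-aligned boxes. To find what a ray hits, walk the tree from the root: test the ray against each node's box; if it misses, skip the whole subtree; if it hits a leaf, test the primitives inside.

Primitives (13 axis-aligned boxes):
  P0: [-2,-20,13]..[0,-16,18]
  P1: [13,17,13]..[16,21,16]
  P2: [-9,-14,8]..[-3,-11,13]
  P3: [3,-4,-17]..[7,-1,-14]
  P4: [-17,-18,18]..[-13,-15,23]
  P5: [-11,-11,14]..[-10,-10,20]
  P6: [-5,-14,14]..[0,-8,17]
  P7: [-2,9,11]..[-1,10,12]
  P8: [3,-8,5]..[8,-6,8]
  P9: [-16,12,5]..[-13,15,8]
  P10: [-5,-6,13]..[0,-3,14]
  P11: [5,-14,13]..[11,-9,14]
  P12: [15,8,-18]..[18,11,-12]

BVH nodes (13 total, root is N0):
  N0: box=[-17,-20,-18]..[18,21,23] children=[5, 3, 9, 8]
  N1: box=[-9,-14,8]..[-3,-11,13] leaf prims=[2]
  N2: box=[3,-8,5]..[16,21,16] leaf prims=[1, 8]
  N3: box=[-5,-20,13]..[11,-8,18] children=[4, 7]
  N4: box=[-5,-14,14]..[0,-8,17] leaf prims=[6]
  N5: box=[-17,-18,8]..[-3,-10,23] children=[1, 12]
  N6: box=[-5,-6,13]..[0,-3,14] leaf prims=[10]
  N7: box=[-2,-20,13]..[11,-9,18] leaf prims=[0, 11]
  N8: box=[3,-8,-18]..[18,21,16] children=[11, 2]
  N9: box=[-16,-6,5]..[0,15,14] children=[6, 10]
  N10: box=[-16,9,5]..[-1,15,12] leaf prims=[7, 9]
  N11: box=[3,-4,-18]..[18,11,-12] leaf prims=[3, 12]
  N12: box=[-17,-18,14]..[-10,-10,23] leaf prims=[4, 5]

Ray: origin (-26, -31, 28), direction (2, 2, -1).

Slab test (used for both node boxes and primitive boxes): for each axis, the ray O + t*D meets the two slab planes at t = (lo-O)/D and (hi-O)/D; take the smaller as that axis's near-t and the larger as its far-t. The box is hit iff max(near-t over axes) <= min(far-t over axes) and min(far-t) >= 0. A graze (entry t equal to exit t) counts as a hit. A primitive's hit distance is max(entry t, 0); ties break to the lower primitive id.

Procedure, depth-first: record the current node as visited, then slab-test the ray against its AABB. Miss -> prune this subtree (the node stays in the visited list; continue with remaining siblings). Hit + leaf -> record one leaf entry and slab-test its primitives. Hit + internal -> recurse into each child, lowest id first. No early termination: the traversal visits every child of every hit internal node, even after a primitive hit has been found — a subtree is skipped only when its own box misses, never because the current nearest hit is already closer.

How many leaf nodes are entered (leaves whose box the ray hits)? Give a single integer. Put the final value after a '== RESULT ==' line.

Traverse from the root:
N0 x:[9/2,22] y:[11/2,26] z:[5,46] -> hit [11/2,22], descend [3, 5, 8, 9]
  N3 x:[21/2,37/2] y:[11/2,23/2] z:[10,15] -> hit [21/2,23/2], descend [4, 7]
    N4 x:[21/2,13] y:[17/2,23/2] z:[11,14] -> hit [11,23/2] leaf, test {P6@t=11}
    N7 x:[12,37/2] y:[11/2,11] z:[10,15] -> miss, prune
  N5 x:[9/2,23/2] y:[13/2,21/2] z:[5,20] -> hit [13/2,21/2], descend [1, 12]
    N1 x:[17/2,23/2] y:[17/2,10] z:[15,20] -> miss, prune
    N12 x:[9/2,8] y:[13/2,21/2] z:[5,14] -> hit [13/2,8] leaf, test {P4@t=13/2, P5(miss)}
  N8 x:[29/2,22] y:[23/2,26] z:[12,46] -> hit [29/2,22], descend [2, 11]
    N2 x:[29/2,21] y:[23/2,26] z:[12,23] -> hit [29/2,21] leaf, test {P1(miss), P8(miss)}
    N11 x:[29/2,22] y:[27/2,21] z:[40,46] -> miss, prune
  N9 x:[5,13] y:[25/2,23] z:[14,23] -> miss, prune

Summary -> nodes [0, 3, 4, 7, 5, 1, 12, 8, 2, 11, 9]; box-tests=11; leaf-entries=3; first=P4

== RESULT ==
3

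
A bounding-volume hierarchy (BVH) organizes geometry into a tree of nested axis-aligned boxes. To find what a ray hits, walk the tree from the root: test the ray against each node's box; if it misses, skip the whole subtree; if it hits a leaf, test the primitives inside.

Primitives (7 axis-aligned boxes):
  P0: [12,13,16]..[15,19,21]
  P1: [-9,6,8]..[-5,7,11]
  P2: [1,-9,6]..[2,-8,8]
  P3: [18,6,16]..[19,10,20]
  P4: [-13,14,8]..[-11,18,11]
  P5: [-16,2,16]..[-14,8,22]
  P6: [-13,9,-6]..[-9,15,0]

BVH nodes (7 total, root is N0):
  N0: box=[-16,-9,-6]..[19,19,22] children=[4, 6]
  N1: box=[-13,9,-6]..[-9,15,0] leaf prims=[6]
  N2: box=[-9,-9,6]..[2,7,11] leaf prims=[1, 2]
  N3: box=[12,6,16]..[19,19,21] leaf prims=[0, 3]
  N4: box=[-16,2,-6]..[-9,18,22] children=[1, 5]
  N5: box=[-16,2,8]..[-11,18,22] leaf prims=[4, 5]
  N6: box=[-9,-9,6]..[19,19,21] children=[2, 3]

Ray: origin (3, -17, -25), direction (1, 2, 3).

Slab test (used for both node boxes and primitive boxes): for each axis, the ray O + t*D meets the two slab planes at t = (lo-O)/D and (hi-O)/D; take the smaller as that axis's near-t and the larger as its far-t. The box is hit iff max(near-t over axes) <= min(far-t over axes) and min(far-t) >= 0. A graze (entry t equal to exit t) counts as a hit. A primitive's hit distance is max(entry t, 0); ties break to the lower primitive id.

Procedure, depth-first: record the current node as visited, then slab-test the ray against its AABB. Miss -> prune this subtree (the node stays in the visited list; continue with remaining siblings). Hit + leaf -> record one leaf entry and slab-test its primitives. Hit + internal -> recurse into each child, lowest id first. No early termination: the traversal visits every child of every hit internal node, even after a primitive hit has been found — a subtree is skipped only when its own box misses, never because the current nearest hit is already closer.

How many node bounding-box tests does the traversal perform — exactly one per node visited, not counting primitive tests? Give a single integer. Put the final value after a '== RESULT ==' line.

Trace the traversal:
N0 x:[-19,16] y:[4,18] z:[19/3,47/3] -> hit [19/3,47/3], descend [4, 6]
  N4 x:[-19,-12] y:[19/2,35/2] z:[19/3,47/3] -> miss, prune
  N6 x:[-12,16] y:[4,18] z:[31/3,46/3] -> hit [31/3,46/3], descend [2, 3]
    N2 x:[-12,-1] y:[4,12] z:[31/3,12] -> miss, prune
    N3 x:[9,16] y:[23/2,18] z:[41/3,46/3] -> hit [41/3,46/3] leaf, test {P0(miss), P3(miss)}

Summary -> nodes [0, 4, 6, 2, 3]; box-tests=5; leaf-entries=1; first=miss

== RESULT ==
5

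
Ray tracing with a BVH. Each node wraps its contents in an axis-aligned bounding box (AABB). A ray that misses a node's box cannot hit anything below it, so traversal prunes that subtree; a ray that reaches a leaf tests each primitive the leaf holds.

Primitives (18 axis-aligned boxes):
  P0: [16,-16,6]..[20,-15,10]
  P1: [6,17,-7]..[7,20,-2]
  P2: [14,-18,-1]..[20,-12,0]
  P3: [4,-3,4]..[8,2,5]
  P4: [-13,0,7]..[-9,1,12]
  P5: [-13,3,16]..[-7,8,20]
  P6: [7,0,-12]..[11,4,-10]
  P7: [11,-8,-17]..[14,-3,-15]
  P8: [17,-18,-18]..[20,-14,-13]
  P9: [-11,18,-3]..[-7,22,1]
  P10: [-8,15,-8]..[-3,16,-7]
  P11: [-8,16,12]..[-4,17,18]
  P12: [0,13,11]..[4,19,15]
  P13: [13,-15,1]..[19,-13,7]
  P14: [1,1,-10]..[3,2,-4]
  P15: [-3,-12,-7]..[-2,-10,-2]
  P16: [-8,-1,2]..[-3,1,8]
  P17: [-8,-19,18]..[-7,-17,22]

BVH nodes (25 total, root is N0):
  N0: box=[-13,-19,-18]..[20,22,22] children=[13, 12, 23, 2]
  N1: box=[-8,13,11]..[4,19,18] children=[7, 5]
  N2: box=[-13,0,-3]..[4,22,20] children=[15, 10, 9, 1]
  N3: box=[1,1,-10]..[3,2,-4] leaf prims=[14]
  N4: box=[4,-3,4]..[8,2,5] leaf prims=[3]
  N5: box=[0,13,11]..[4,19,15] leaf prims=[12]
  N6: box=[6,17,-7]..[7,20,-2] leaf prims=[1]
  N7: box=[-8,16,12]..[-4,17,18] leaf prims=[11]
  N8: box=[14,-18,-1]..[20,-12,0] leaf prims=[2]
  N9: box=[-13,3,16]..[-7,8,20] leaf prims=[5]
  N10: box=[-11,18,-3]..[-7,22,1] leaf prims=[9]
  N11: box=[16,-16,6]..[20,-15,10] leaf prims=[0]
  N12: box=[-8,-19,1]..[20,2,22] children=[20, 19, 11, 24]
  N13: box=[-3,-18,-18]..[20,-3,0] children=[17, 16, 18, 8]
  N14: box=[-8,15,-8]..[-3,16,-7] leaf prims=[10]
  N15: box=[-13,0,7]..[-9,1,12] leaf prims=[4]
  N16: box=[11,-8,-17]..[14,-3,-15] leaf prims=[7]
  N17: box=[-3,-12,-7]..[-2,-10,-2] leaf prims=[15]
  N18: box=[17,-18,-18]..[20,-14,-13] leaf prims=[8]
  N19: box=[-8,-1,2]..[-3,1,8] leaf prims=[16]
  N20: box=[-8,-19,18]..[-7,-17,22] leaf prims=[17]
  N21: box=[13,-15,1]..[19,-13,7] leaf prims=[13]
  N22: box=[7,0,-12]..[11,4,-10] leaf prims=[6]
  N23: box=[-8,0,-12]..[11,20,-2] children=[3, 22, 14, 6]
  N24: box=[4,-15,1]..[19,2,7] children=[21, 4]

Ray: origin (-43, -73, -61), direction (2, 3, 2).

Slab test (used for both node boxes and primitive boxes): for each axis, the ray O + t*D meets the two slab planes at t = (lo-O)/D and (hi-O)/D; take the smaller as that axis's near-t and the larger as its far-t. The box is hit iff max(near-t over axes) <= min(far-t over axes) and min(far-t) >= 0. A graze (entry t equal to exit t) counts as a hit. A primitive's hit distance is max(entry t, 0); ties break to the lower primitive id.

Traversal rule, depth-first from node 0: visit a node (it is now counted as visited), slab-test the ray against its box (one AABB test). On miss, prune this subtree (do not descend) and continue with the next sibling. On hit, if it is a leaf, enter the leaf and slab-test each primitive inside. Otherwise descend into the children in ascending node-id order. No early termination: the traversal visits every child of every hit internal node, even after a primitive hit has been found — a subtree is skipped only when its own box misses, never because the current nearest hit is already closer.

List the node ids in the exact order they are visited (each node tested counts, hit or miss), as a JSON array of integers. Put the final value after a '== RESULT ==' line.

Walk:
N0 x:[15,63/2] y:[18,95/3] z:[43/2,83/2] -> hit [43/2,63/2], descend [2, 12, 13, 23]
  N2 x:[15,47/2] y:[73/3,95/3] z:[29,81/2] -> miss, prune
  N12 x:[35/2,63/2] y:[18,25] z:[31,83/2] -> miss, prune
  N13 x:[20,63/2] y:[55/3,70/3] z:[43/2,61/2] -> hit [43/2,70/3], descend [8, 16, 17, 18]
    N8 x:[57/2,63/2] y:[55/3,61/3] z:[30,61/2] -> miss, prune
    N16 x:[27,57/2] y:[65/3,70/3] z:[22,23] -> miss, prune
    N17 x:[20,41/2] y:[61/3,21] z:[27,59/2] -> miss, prune
    N18 x:[30,63/2] y:[55/3,59/3] z:[43/2,24] -> miss, prune
  N23 x:[35/2,27] y:[73/3,31] z:[49/2,59/2] -> hit [49/2,27], descend [3, 6, 14, 22]
    N3 x:[22,23] y:[74/3,25] z:[51/2,57/2] -> miss, prune
    N6 x:[49/2,25] y:[30,31] z:[27,59/2] -> miss, prune
    N14 x:[35/2,20] y:[88/3,89/3] z:[53/2,27] -> miss, prune
    N22 x:[25,27] y:[73/3,77/3] z:[49/2,51/2] -> hit [25,51/2] leaf, test {P6@t=25}

order=[0, 2, 12, 13, 8, 16, 17, 18, 23, 3, 6, 14, 22]  |boxes|=13  |leaves|=1  hit=P6

== RESULT ==
[0, 2, 12, 13, 8, 16, 17, 18, 23, 3, 6, 14, 22]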